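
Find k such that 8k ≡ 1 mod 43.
Since 43 is prime, by Fermat 8^(-1) ≡ 8^{41} ≡ 27 mod 43. Verify: 8 × 27 = 216 ≡ 1 mod 43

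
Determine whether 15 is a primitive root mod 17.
15^{8} ≡ 1 mod 17 and 8 < 16, so ord_17(15) = 8 ≠ 16 and 15 is not a primitive root.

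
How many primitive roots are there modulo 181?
Number of primitive roots mod 181 = φ(p-1) = φ(180) = 48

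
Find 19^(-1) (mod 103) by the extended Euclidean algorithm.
Extended GCD: 19(38) + 103(-7) = 1. So 19^(-1) ≡ 38 (mod 103). Verify: 19 × 38 = 722 ≡ 1 (mod 103)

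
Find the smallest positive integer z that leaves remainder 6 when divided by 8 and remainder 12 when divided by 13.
M = 8 × 13 = 104. M₁ = 13, y₁ ≡ 5 mod 8. M₂ = 8, y₂ ≡ 5 mod 13. z = 6×13×5 + 12×8×5 ≡ 38 mod 104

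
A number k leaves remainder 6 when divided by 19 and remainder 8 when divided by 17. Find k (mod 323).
M = 19 × 17 = 323. M₁ = 17, y₁ ≡ 9 (mod 19). M₂ = 19, y₂ ≡ 9 (mod 17). k = 6×17×9 + 8×19×9 ≡ 25 (mod 323)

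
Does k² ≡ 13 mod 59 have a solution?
By Euler's criterion: 13^{29} ≡ 58 mod 59. Since this equals -1 (≡ 58), 13 is not a QR.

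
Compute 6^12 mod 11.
Using Fermat: 6^{10} ≡ 1 mod 11. 12 ≡ 2 mod 10. So 6^{12} ≡ 6^{2} ≡ 3 mod 11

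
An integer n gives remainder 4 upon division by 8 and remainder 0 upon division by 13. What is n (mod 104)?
M = 8 × 13 = 104. M₁ = 13, y₁ ≡ 5 (mod 8). M₂ = 8, y₂ ≡ 5 (mod 13). n = 4×13×5 + 0×8×5 ≡ 52 (mod 104)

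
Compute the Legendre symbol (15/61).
(15/61) = 15^{30} mod 61 = 1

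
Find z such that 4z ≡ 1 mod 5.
Since 5 is prime, by Fermat 4^(-1) ≡ 4^{3} ≡ 4 mod 5. Verify: 4 × 4 = 16 ≡ 1 mod 5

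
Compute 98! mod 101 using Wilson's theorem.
(100)! = (98)! × (99) × (100) ≡ -1 mod 101. So (98)! ≡ -1 × [(100)(99)]^(-1) ≡ 50 mod 101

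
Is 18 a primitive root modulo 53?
ord_53(18) divides 52. For each prime q|52: 18^{26}≡52, 18^{4}≡36, none ≡ 1. So 18 has order 52 and is a primitive root mod 53.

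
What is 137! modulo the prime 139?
(138)! = (137)! × (138) ≡ -1 mod 139. So (137)! ≡ -1 × (138)^(-1) ≡ (-1)×(-1) = 1 mod 139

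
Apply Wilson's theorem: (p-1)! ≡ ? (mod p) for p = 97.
By Wilson's theorem, (96)! ≡ -1 ≡ 96 mod 97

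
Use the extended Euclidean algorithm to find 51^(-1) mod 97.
Extended GCD: 51(-19) + 97(10) = 1. So 51^(-1) ≡ -19 ≡ 78 (mod 97). Verify: 51 × 78 = 3978 ≡ 1 (mod 97)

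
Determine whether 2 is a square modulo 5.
By Euler's criterion: 2^{2} ≡ 4 mod 5. Since this equals -1 (≡ 4), 2 is not a QR.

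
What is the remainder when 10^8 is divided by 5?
By repeated squaring (mod 5): 10^{1}≡0, 10^{2}≡0, 10^{4}≡0, 10^{8}≡0. So 10^{8} ≡ 0 (mod 5)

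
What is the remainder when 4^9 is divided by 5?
Using Fermat: 4^{4} ≡ 1 mod 5. 9 ≡ 1 mod 4. So 4^{9} ≡ 4^{1} ≡ 4 mod 5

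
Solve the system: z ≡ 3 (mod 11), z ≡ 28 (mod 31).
M = 11 × 31 = 341. M₁ = 31, y₁ ≡ 5 (mod 11). M₂ = 11, y₂ ≡ 17 (mod 31). z = 3×31×5 + 28×11×17 ≡ 245 (mod 341)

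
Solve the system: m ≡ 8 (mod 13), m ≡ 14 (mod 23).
M = 13 × 23 = 299. M₁ = 23, y₁ ≡ 4 (mod 13). M₂ = 13, y₂ ≡ 16 (mod 23). m = 8×23×4 + 14×13×16 ≡ 60 (mod 299)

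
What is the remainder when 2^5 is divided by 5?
Using Fermat: 2^{4} ≡ 1 mod 5. 5 ≡ 1 mod 4. So 2^{5} ≡ 2^{1} ≡ 2 mod 5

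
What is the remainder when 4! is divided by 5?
By Wilson's theorem, (4)! ≡ -1 ≡ 4 mod 5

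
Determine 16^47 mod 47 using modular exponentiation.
Using Fermat: 16^{46} ≡ 1 mod 47. 47 ≡ 1 mod 46. So 16^{47} ≡ 16^{1} ≡ 16 mod 47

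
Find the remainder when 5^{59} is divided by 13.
By Fermat: 5^{12} ≡ 1 (mod 13). 59 = 4×12 + 11. So 5^{59} ≡ 5^{11} ≡ 8 (mod 13)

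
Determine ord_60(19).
Powers of 19 mod 60: 19^1≡19, 19^2≡1. Order = 2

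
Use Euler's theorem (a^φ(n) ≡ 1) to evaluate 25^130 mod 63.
By Euler: 25^{36} ≡ 1 (mod 63) since gcd(25, 63) = 1. 130 = 3×36 + 22. So 25^{130} ≡ 25^{22} ≡ 25 (mod 63)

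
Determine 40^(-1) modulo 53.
Since 53 is prime, by Fermat 40^(-1) ≡ 40^{51} ≡ 4 mod 53. Verify: 40 × 4 = 160 ≡ 1 mod 53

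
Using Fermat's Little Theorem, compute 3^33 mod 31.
By Fermat: 3^{30} ≡ 1 mod 31. So 3^{33} = 3^{30} · 3^{3} ≡ 3^{3} ≡ 27 mod 31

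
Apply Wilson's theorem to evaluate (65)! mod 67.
(66)! = (65)! × (66) ≡ -1 mod 67. So (65)! ≡ -1 × (66)^(-1) ≡ (-1)×(-1) = 1 mod 67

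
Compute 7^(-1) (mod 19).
Since 19 is prime, by Fermat 7^(-1) ≡ 7^{17} ≡ 11 (mod 19). Verify: 7 × 11 = 77 ≡ 1 (mod 19)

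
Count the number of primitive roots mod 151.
Number of primitive roots mod 151 = φ(p-1) = φ(150) = 40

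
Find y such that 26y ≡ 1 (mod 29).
Since 29 is prime, by Fermat 26^(-1) ≡ 26^{27} ≡ 19 (mod 29). Verify: 26 × 19 = 494 ≡ 1 (mod 29)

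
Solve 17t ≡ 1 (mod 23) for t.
Since 23 is prime, by Fermat 17^(-1) ≡ 17^{21} ≡ 19 (mod 23). Verify: 17 × 19 = 323 ≡ 1 (mod 23)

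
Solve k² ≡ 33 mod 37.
The square roots of 33 mod 37 are 12 and 25. Verify: 12² = 144 ≡ 33 mod 37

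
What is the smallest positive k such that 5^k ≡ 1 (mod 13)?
Powers of 5 mod 13: 5^1≡5, 5^2≡12, 5^3≡8, 5^4≡1. So the order of 5 is 4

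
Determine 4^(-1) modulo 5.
Since 5 is prime, by Fermat 4^(-1) ≡ 4^{3} ≡ 4 (mod 5). Verify: 4 × 4 = 16 ≡ 1 (mod 5)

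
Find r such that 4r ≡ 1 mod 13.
Since 13 is prime, by Fermat 4^(-1) ≡ 4^{11} ≡ 10 mod 13. Verify: 4 × 10 = 40 ≡ 1 mod 13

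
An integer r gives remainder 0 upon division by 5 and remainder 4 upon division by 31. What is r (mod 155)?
M = 5 × 31 = 155. M₁ = 31, y₁ ≡ 1 (mod 5). M₂ = 5, y₂ ≡ 25 (mod 31). r = 0×31×1 + 4×5×25 ≡ 35 (mod 155)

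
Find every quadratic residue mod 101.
Quadratic residues modulo 101: {1, 4, 5, 6, 9, 13, 14, 16, 17, 19, 20, 21, 22, 23, 24, 25, 30, 31, 33, 36, 37, 43, 45, 47, 49, 52, 54, 56, 58, 64, 65, 68, 70, 71, 76, 77, 78, 79, 80, 81, 82, 84, 85, 87, 88, 92, 95, 96, 97, 100}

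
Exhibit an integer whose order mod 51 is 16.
5 has order 16 mod 51 since 5^{16} ≡ 1 (mod 51) and no smaller power works.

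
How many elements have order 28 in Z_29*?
There are φ(29-1) = φ(28) = 12 primitive roots modulo 29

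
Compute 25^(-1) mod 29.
Since 29 is prime, by Fermat 25^(-1) ≡ 25^{27} ≡ 7 mod 29. Verify: 25 × 7 = 175 ≡ 1 mod 29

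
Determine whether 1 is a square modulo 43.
By Euler's criterion: 1^{21} ≡ 1 mod 43. Since this equals 1, 1 is a QR.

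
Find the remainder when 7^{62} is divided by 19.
By Fermat: 7^{18} ≡ 1 (mod 19). 62 = 3×18 + 8. So 7^{62} ≡ 7^{8} ≡ 11 (mod 19)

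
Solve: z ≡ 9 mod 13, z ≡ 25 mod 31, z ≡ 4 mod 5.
M = 13 × 31 × 5 = 2015. M₁ = 155, y₁ ≡ 12 mod 13. M₂ = 65, y₂ ≡ 21 mod 31. M₃ = 403, y₃ ≡ 2 mod 5. z = 9×155×12 + 25×65×21 + 4×403×2 ≡ 1699 mod 2015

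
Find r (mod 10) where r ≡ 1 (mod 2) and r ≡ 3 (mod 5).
M = 2 × 5 = 10. M₁ = 5, y₁ ≡ 1 (mod 2). M₂ = 2, y₂ ≡ 3 (mod 5). r = 1×5×1 + 3×2×3 ≡ 3 (mod 10)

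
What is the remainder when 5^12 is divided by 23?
By repeated squaring mod 23: 5^{1}≡5, 5^{2}≡2, 5^{4}≡4, 5^{8}≡16. Then 5^{12} = 5^{8+4} ≡ 16 × 4 ≡ 18 mod 23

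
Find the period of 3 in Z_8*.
Powers of 3 mod 8: 3^1≡3, 3^2≡1. ord_8(3) = 2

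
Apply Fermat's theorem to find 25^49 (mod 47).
By Fermat: 25^{46} ≡ 1 (mod 47). So 25^{49} = 25^{46} · 25^{3} ≡ 25^{3} ≡ 21 (mod 47)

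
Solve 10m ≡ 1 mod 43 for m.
Since 43 is prime, by Fermat 10^(-1) ≡ 10^{41} ≡ 13 mod 43. Verify: 10 × 13 = 130 ≡ 1 mod 43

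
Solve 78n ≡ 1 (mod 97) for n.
Since 97 is prime, by Fermat 78^(-1) ≡ 78^{95} ≡ 51 (mod 97). Verify: 78 × 51 = 3978 ≡ 1 (mod 97)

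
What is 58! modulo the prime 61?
(60)! = (58)! × (59) × (60) ≡ -1 (mod 61). So (58)! ≡ -1 × [(60)(59)]^(-1) ≡ 30 (mod 61)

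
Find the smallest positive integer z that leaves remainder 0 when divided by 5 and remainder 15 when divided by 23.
M = 5 × 23 = 115. M₁ = 23, y₁ ≡ 2 (mod 5). M₂ = 5, y₂ ≡ 14 (mod 23). z = 0×23×2 + 15×5×14 ≡ 15 (mod 115)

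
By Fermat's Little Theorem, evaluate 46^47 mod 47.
By Fermat: 46^{46} ≡ 1 mod 47. So 46^{47} = 46^{46} · 46^{1} ≡ 46^{1} ≡ 46 mod 47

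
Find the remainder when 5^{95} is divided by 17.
By Fermat: 5^{16} ≡ 1 mod 17. 95 = 5×16 + 15. So 5^{95} ≡ 5^{15} ≡ 7 mod 17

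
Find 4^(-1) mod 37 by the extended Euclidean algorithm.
Extended GCD: 4(-9) + 37(1) = 1. So 4^(-1) ≡ -9 ≡ 28 mod 37. Verify: 4 × 28 = 112 ≡ 1 mod 37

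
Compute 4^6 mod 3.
Using Fermat: 4^{2} ≡ 1 mod 3. 6 ≡ 0 mod 2. So 4^{6} ≡ 4^{0} ≡ 1 mod 3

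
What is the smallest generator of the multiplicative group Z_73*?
g = 5. For each prime q|72: 5^{36}≡72, 5^{24}≡8, none ≡ 1, so ord_73(5) = 72 and 5 is a primitive root.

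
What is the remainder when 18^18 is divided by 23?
By repeated squaring mod 23: 18^{1}≡18, 18^{2}≡2, 18^{4}≡4, 18^{8}≡16, 18^{16}≡3. Then 18^{18} = 18^{16+2} ≡ 3 × 2 ≡ 6 mod 23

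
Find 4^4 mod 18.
4^{4} = 256 ≡ 4 mod 18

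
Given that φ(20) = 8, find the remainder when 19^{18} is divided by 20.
By Euler: 19^{8} ≡ 1 (mod 20) since gcd(19, 20) = 1. 18 = 2×8 + 2. So 19^{18} ≡ 19^{2} ≡ 1 (mod 20)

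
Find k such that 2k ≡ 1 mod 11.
Since 11 is prime, by Fermat 2^(-1) ≡ 2^{9} ≡ 6 mod 11. Verify: 2 × 6 = 12 ≡ 1 mod 11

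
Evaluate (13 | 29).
(13/29) = 13^{14} mod 29 = 1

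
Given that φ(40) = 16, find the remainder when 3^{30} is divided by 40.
By Euler: 3^{16} ≡ 1 mod 40 since gcd(3, 40) = 1. 30 = 1×16 + 14. So 3^{30} ≡ 3^{14} ≡ 9 mod 40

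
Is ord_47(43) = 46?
Powers of 43 mod 47: 43^1≡43, 43^2≡16, 43^3≡30, 43^4≡21, 43^5≡10, 43^6≡7, 43^7≡19, 43^8≡18, 43^9≡22, 43^10≡6, 43^11≡23, 43^12≡2, 43^13≡39, 43^14≡32, 43^15≡13, 43^16≡42, 43^17≡20, 43^18≡14, 43^19≡38, 43^20≡36, 43^21≡44, 43^22≡12, 43^23≡46, 43^24≡4, 43^25≡31, 43^26≡17, 43^27≡26, 43^28≡37, 43^29≡40, 43^30≡28, 43^31≡29, 43^32≡25, 43^33≡41, 43^34≡24, 43^35≡45, 43^36≡8, 43^37≡15, 43^38≡34, 43^39≡5, 43^40≡27, 43^41≡33, 43^42≡9, 43^43≡11, 43^44≡3, 43^45≡35, 43^46≡1. First k with 43^k≡1 is k=46. Yes, ord_47(43) = 46.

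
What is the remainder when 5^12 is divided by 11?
Using Fermat: 5^{10} ≡ 1 (mod 11). 12 ≡ 2 (mod 10). So 5^{12} ≡ 5^{2} ≡ 3 (mod 11)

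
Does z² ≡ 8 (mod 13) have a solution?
By Euler's criterion: 8^{6} ≡ 12 (mod 13). Since this equals -1 (≡ 12), 8 is not a QR.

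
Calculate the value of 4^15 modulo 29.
By repeated squaring (mod 29): 4^{1}≡4, 4^{2}≡16, 4^{4}≡24, 4^{8}≡25. Then 4^{15} = 4^{8+4+2+1} ≡ 25 × 24 × 16 × 4 ≡ 4 (mod 29)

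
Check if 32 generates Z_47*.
32^{23} ≡ 1 (mod 47) and 23 < 46, so ord_47(32) = 23 ≠ 46 and 32 is not a primitive root.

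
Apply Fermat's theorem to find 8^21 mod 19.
By Fermat: 8^{18} ≡ 1 mod 19. So 8^{21} = 8^{18} · 8^{3} ≡ 8^{3} ≡ 18 mod 19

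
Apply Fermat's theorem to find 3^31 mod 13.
By Fermat: 3^{12} ≡ 1 mod 13. 31 = 2×12 + 7. So 3^{31} ≡ 3^{7} ≡ 3 mod 13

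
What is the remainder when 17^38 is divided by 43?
By repeated squaring mod 43: 17^{1}≡17, 17^{2}≡31, 17^{4}≡15, 17^{8}≡10, 17^{16}≡14, 17^{32}≡24. Then 17^{38} = 17^{32+4+2} ≡ 24 × 15 × 31 ≡ 23 mod 43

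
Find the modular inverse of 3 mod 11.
Since 11 is prime, by Fermat 3^(-1) ≡ 3^{9} ≡ 4 (mod 11). Verify: 3 × 4 = 12 ≡ 1 (mod 11)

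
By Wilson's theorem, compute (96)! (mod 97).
By Wilson's theorem, (96)! ≡ -1 ≡ 96 (mod 97)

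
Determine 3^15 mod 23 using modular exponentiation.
By repeated squaring mod 23: 3^{1}≡3, 3^{2}≡9, 3^{4}≡12, 3^{8}≡6. Then 3^{15} = 3^{8+4+2+1} ≡ 6 × 12 × 9 × 3 ≡ 12 mod 23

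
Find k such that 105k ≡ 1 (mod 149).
Since 149 is prime, by Fermat 105^(-1) ≡ 105^{147} ≡ 44 (mod 149). Verify: 105 × 44 = 4620 ≡ 1 (mod 149)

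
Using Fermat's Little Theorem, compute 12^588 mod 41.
By Fermat: 12^{40} ≡ 1 mod 41. 588 ≡ 28 mod 40. So 12^{588} ≡ 12^{28} ≡ 23 mod 41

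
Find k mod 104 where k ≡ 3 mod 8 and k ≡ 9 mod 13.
M = 8 × 13 = 104. M₁ = 13, y₁ ≡ 5 mod 8. M₂ = 8, y₂ ≡ 5 mod 13. k = 3×13×5 + 9×8×5 ≡ 35 mod 104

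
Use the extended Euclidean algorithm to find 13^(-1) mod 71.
Extended GCD: 13(11) + 71(-2) = 1. So 13^(-1) ≡ 11 (mod 71). Verify: 13 × 11 = 143 ≡ 1 (mod 71)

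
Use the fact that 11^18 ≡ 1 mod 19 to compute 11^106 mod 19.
By Fermat: 11^{18} ≡ 1 mod 19. 106 = 5×18 + 16. So 11^{106} ≡ 11^{16} ≡ 11 mod 19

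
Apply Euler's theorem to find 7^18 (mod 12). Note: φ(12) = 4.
By Euler: 7^{4} ≡ 1 (mod 12) since gcd(7, 12) = 1. 18 = 4×4 + 2. So 7^{18} ≡ 7^{2} ≡ 1 (mod 12)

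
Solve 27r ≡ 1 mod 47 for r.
Since 47 is prime, by Fermat 27^(-1) ≡ 27^{45} ≡ 7 mod 47. Verify: 27 × 7 = 189 ≡ 1 mod 47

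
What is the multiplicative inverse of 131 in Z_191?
Since 191 is prime, by Fermat 131^(-1) ≡ 131^{189} ≡ 35 mod 191. Verify: 131 × 35 = 4585 ≡ 1 mod 191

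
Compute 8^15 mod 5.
Using Fermat: 8^{4} ≡ 1 mod 5. 15 ≡ 3 mod 4. So 8^{15} ≡ 8^{3} ≡ 2 mod 5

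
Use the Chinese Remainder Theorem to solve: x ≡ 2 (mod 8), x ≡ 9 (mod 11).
M = 8 × 11 = 88. M₁ = 11, y₁ ≡ 3 (mod 8). M₂ = 8, y₂ ≡ 7 (mod 11). x = 2×11×3 + 9×8×7 ≡ 42 (mod 88)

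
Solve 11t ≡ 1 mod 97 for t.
Since 97 is prime, by Fermat 11^(-1) ≡ 11^{95} ≡ 53 mod 97. Verify: 11 × 53 = 583 ≡ 1 mod 97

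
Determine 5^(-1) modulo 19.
Since 19 is prime, by Fermat 5^(-1) ≡ 5^{17} ≡ 4 mod 19. Verify: 5 × 4 = 20 ≡ 1 mod 19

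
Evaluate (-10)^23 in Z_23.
Using Fermat: (-10)^{22} ≡ 1 mod 23. 23 ≡ 1 mod 22. So (-10)^{23} ≡ (-10)^{1} ≡ 13 mod 23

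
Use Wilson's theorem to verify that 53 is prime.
(52)! mod 53 = 52. Since this equals -1 (mod 53), Wilson confirms 53 is prime.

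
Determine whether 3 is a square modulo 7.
By Euler's criterion: 3^{3} ≡ 6 mod 7. Since this equals -1 (≡ 6), 3 is not a QR.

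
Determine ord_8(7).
Powers of 7 mod 8: 7^1≡7, 7^2≡1. ord_8(7) = 2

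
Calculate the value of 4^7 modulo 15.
By repeated squaring (mod 15): 4^{1}≡4, 4^{2}≡1, 4^{4}≡1. Then 4^{7} = 4^{4+2+1} ≡ 1 × 1 × 4 ≡ 4 (mod 15)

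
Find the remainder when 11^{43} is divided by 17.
By Fermat: 11^{16} ≡ 1 (mod 17). 43 = 2×16 + 11. So 11^{43} ≡ 11^{11} ≡ 12 (mod 17)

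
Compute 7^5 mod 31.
By repeated squaring mod 31: 7^{1}≡7, 7^{2}≡18, 7^{4}≡14. Then 7^{5} = 7^{4+1} ≡ 14 × 7 ≡ 5 mod 31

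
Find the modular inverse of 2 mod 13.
Since 13 is prime, by Fermat 2^(-1) ≡ 2^{11} ≡ 7 (mod 13). Verify: 2 × 7 = 14 ≡ 1 (mod 13)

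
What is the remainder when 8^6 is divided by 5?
Using Fermat: 8^{4} ≡ 1 mod 5. 6 ≡ 2 mod 4. So 8^{6} ≡ 8^{2} ≡ 4 mod 5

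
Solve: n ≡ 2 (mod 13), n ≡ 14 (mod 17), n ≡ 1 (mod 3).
M = 13 × 17 × 3 = 663. M₁ = 51, y₁ ≡ 12 (mod 13). M₂ = 39, y₂ ≡ 7 (mod 17). M₃ = 221, y₃ ≡ 2 (mod 3). n = 2×51×12 + 14×39×7 + 1×221×2 ≡ 184 (mod 663)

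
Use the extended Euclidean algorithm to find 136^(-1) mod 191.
Extended GCD: 136(-66) + 191(47) = 1. So 136^(-1) ≡ -66 ≡ 125 (mod 191). Verify: 136 × 125 = 17000 ≡ 1 (mod 191)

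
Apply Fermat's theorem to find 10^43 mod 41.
By Fermat: 10^{40} ≡ 1 mod 41. So 10^{43} = 10^{40} · 10^{3} ≡ 10^{3} ≡ 16 mod 41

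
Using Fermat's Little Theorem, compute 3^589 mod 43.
By Fermat: 3^{42} ≡ 1 mod 43. 589 ≡ 1 mod 42. So 3^{589} ≡ 3^{1} ≡ 3 mod 43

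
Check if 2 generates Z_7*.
2^{3} ≡ 1 mod 7 and 3 < 6, so ord_7(2) = 3 ≠ 6 and 2 is not a primitive root.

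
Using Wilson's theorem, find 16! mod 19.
(18)! = (16)! × (17) × (18) ≡ -1 (mod 19). So (16)! ≡ -1 × [(18)(17)]^(-1) ≡ 9 (mod 19)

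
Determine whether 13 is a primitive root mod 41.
ord_41(13) divides 40. For each prime q|40: 13^{20}≡40, 13^{8}≡10, none ≡ 1. So 13 has order 40 and is a primitive root mod 41.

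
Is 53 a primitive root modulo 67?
53^{22} ≡ 1 mod 67 and 22 < 66, so ord_67(53) = 22 ≠ 66 and 53 is not a primitive root.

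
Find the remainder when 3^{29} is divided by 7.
By Fermat: 3^{6} ≡ 1 (mod 7). 29 = 4×6 + 5. So 3^{29} ≡ 3^{5} ≡ 5 (mod 7)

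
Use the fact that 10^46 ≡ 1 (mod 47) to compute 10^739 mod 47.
By Fermat: 10^{46} ≡ 1 (mod 47). 739 ≡ 3 (mod 46). So 10^{739} ≡ 10^{3} ≡ 13 (mod 47)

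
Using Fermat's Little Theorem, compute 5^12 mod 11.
By Fermat: 5^{10} ≡ 1 (mod 11). So 5^{12} = 5^{10} · 5^{2} ≡ 5^{2} ≡ 3 (mod 11)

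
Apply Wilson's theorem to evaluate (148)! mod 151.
(150)! = (148)! × (149) × (150) ≡ -1 (mod 151). So (148)! ≡ -1 × [(150)(149)]^(-1) ≡ 75 (mod 151)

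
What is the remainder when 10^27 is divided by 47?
By repeated squaring (mod 47): 10^{1}≡10, 10^{2}≡6, 10^{4}≡36, 10^{8}≡27, 10^{16}≡24. Then 10^{27} = 10^{16+8+2+1} ≡ 24 × 27 × 6 × 10 ≡ 11 (mod 47)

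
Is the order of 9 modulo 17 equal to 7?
Powers of 9 mod 17: 9^1≡9, 9^2≡13, 9^3≡15, 9^4≡16, 9^5≡8, 9^6≡4, 9^7≡2, 9^8≡1. 9^7≡2≢1, so ord ≠ 7. No, the actual order is 8.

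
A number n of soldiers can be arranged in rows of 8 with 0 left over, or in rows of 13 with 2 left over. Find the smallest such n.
M = 8 × 13 = 104. M₁ = 13, y₁ ≡ 5 (mod 8). M₂ = 8, y₂ ≡ 5 (mod 13). n = 0×13×5 + 2×8×5 ≡ 80 (mod 104)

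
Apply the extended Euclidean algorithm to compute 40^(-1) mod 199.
Extended GCD: 40(5) + 199(-1) = 1. So 40^(-1) ≡ 5 (mod 199). Verify: 40 × 5 = 200 ≡ 1 (mod 199)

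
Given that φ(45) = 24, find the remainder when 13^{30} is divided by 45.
By Euler: 13^{24} ≡ 1 mod 45 since gcd(13, 45) = 1. 30 = 1×24 + 6. So 13^{30} ≡ 13^{6} ≡ 19 mod 45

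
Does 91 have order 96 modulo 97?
91^{12} ≡ 1 mod 97 and 12 < 96, so ord_97(91) = 12 ≠ 96 and 91 is not a primitive root.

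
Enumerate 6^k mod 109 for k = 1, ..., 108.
6^1, 6^2, ..., 6^{108} mod 109: [6, 36, 107, 97, 37, 4, 24, 35, 101, 61, 39, 16, 96, 31, 77, 26, 47, 64, 57, 15, 90, 104, 79, 38, 10, 60, 33, 89, 98, 43, 40, 22, 23, 29, 65, 63, 51, 88, 92, 7, 42, 34, 95, 25, 41, 28, 59, 27, 53, 100, 55, 3, 18, 108, 103, 73, 2, 12, 72, 105, 85, 74, 8, 48, 70, 93, 13, 78, 32, 83, 62, 45, 52, 94, 19, 5, 30, 71, 99, 49, 76, 20, 11, 66, 69, 87, 86, 80, 44, 46, 58, 21, 17, 102, 67, 75, 14, 84, 68, 81, 50, 82, 56, 9, 54, 106, 91, 1]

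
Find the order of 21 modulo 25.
Powers of 21 mod 25: 21^1≡21, 21^2≡16, 21^3≡11, 21^4≡6, 21^5≡1. ord_25(21) = 5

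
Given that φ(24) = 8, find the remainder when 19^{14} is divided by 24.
By Euler: 19^{8} ≡ 1 mod 24 since gcd(19, 24) = 1. 14 = 1×8 + 6. So 19^{14} ≡ 19^{6} ≡ 1 mod 24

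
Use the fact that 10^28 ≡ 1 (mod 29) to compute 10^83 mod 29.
By Fermat: 10^{28} ≡ 1 (mod 29). 83 = 2×28 + 27. So 10^{83} ≡ 10^{27} ≡ 3 (mod 29)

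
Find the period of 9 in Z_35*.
Powers of 9 mod 35: 9^1≡9, 9^2≡11, 9^3≡29, 9^4≡16, 9^5≡4, 9^6≡1. So the order of 9 is 6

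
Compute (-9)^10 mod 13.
By repeated squaring (mod 13): (-9)^{1}≡4, (-9)^{2}≡3, (-9)^{4}≡9, (-9)^{8}≡3. Then (-9)^{10} = (-9)^{8+2} ≡ 3 × 3 ≡ 9 (mod 13)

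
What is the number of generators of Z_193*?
Number of primitive roots mod 193 = φ(p-1) = φ(192) = 64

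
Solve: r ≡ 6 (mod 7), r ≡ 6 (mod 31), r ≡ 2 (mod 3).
M = 7 × 31 × 3 = 651. M₁ = 93, y₁ ≡ 4 (mod 7). M₂ = 21, y₂ ≡ 3 (mod 31). M₃ = 217, y₃ ≡ 1 (mod 3). r = 6×93×4 + 6×21×3 + 2×217×1 ≡ 440 (mod 651)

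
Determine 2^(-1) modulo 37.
Since 37 is prime, by Fermat 2^(-1) ≡ 2^{35} ≡ 19 mod 37. Verify: 2 × 19 = 38 ≡ 1 mod 37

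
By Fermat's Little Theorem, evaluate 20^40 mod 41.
By Fermat's Little Theorem, 20^{40} ≡ 1 (mod 41) since 41 is prime and gcd(20, 41) = 1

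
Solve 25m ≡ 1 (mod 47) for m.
Since 47 is prime, by Fermat 25^(-1) ≡ 25^{45} ≡ 32 (mod 47). Verify: 25 × 32 = 800 ≡ 1 (mod 47)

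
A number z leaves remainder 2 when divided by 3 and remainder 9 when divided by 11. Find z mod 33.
M = 3 × 11 = 33. M₁ = 11, y₁ ≡ 2 mod 3. M₂ = 3, y₂ ≡ 4 mod 11. z = 2×11×2 + 9×3×4 ≡ 20 mod 33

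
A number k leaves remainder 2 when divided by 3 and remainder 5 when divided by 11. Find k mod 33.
M = 3 × 11 = 33. M₁ = 11, y₁ ≡ 2 mod 3. M₂ = 3, y₂ ≡ 4 mod 11. k = 2×11×2 + 5×3×4 ≡ 5 mod 33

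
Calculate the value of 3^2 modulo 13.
3^{2} = 9 ≡ 9 mod 13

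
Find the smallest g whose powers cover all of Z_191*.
g = 19. Powers: [19, 170, 174, 59, 166, 98, 143, 43, 53, ...] generates all 190 non-zero residues.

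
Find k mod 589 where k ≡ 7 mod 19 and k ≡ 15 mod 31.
M = 19 × 31 = 589. M₁ = 31, y₁ ≡ 8 mod 19. M₂ = 19, y₂ ≡ 18 mod 31. k = 7×31×8 + 15×19×18 ≡ 387 mod 589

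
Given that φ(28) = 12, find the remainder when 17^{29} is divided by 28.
By Euler: 17^{12} ≡ 1 (mod 28) since gcd(17, 28) = 1. 29 = 2×12 + 5. So 17^{29} ≡ 17^{5} ≡ 5 (mod 28)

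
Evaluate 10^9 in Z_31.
By repeated squaring (mod 31): 10^{1}≡10, 10^{2}≡7, 10^{4}≡18, 10^{8}≡14. Then 10^{9} = 10^{8+1} ≡ 14 × 10 ≡ 16 (mod 31)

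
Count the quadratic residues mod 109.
For prime 109, there are (p-1)/2 = (109-1)/2 = 54 quadratic residues (excluding 0).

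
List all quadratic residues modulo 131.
Quadratic residues modulo 131: {1, 3, 4, 5, 7, 9, 11, 12, 13, 15, 16, 20, 21, 25, 27, 28, 33, 34, 35, 36, 38, 39, 41, 43, 44, 45, 46, 48, 49, 52, 53, 55, 58, 59, 60, 61, 62, 63, 64, 65, 74, 75, 77, 80, 81, 84, 89, 91, 94, 99, 100, 101, 102, 105, 107, 108, 109, 112, 113, 114, 117, 121, 123, 125, 129}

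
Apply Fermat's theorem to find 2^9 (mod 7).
By Fermat: 2^{6} ≡ 1 (mod 7). So 2^{9} = 2^{6} · 2^{3} ≡ 2^{3} ≡ 1 (mod 7)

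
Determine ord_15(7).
Powers of 7 mod 15: 7^1≡7, 7^2≡4, 7^3≡13, 7^4≡1. Order = 4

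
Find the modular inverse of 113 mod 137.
Since 137 is prime, by Fermat 113^(-1) ≡ 113^{135} ≡ 97 (mod 137). Verify: 113 × 97 = 10961 ≡ 1 (mod 137)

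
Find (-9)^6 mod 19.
By repeated squaring mod 19: (-9)^{1}≡10, (-9)^{2}≡5, (-9)^{4}≡6. Then (-9)^{6} = (-9)^{4+2} ≡ 6 × 5 ≡ 11 mod 19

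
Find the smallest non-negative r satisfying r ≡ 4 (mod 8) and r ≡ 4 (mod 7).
M = 8 × 7 = 56. M₁ = 7, y₁ ≡ 7 (mod 8). M₂ = 8, y₂ ≡ 1 (mod 7). r = 4×7×7 + 4×8×1 ≡ 4 (mod 56)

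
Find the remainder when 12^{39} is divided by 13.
By Fermat: 12^{12} ≡ 1 mod 13. 39 = 3×12 + 3. So 12^{39} ≡ 12^{3} ≡ 12 mod 13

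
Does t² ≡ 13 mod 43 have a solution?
By Euler's criterion: 13^{21} ≡ 1 mod 43. Since this equals 1, 13 is a QR.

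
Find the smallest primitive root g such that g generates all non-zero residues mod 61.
g = 2. Powers: [2, 4, 8, 16, 32, 3, ...] generates all 60 non-zero residues.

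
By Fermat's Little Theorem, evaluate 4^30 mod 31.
By Fermat's Little Theorem, 4^{30} ≡ 1 (mod 31) since 31 is prime and gcd(4, 31) = 1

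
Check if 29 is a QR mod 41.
By Euler's criterion: 29^{20} ≡ 40 (mod 41). Since this equals -1 (≡ 40), 29 is not a QR.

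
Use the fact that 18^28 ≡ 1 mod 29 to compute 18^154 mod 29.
By Fermat: 18^{28} ≡ 1 mod 29. 154 = 5×28 + 14. So 18^{154} ≡ 18^{14} ≡ 28 mod 29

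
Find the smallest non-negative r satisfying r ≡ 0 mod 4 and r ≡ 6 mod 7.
M = 4 × 7 = 28. M₁ = 7, y₁ ≡ 3 mod 4. M₂ = 4, y₂ ≡ 2 mod 7. r = 0×7×3 + 6×4×2 ≡ 20 mod 28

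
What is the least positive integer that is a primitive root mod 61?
g = 2. Powers: [2, 4, 8, 16, 32, 3, 6, 12, 24, 48, ...] generates all 60 non-zero residues.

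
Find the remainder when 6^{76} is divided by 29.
By Fermat: 6^{28} ≡ 1 (mod 29). 76 = 2×28 + 20. So 6^{76} ≡ 6^{20} ≡ 24 (mod 29)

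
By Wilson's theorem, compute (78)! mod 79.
By Wilson's theorem, (78)! ≡ -1 ≡ 78 mod 79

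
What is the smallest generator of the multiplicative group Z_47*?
g = 5. For each prime q|46: 5^{23}≡46, 5^{2}≡25, none ≡ 1, so ord_47(5) = 46 and 5 is a primitive root.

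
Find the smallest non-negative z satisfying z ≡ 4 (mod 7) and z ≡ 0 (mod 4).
M = 7 × 4 = 28. M₁ = 4, y₁ ≡ 2 (mod 7). M₂ = 7, y₂ ≡ 3 (mod 4). z = 4×4×2 + 0×7×3 ≡ 4 (mod 28)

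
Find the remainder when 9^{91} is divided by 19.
By Fermat: 9^{18} ≡ 1 mod 19. 91 = 5×18 + 1. So 9^{91} ≡ 9^{1} ≡ 9 mod 19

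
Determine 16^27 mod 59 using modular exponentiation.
By repeated squaring mod 59: 16^{1}≡16, 16^{2}≡20, 16^{4}≡46, 16^{8}≡51, 16^{16}≡5. Then 16^{27} = 16^{16+8+2+1} ≡ 5 × 51 × 20 × 16 ≡ 3 mod 59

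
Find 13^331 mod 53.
Using Fermat: 13^{52} ≡ 1 mod 53. 331 ≡ 19 mod 52. So 13^{331} ≡ 13^{19} ≡ 46 mod 53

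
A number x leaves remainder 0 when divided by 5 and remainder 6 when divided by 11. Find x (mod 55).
M = 5 × 11 = 55. M₁ = 11, y₁ ≡ 1 (mod 5). M₂ = 5, y₂ ≡ 9 (mod 11). x = 0×11×1 + 6×5×9 ≡ 50 (mod 55)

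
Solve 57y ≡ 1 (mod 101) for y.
Since 101 is prime, by Fermat 57^(-1) ≡ 57^{99} ≡ 39 (mod 101). Verify: 57 × 39 = 2223 ≡ 1 (mod 101)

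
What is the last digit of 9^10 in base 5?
Using Fermat: 9^{4} ≡ 1 mod 5. 10 ≡ 2 mod 4. So 9^{10} ≡ 9^{2} ≡ 1 mod 5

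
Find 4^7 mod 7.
Using Fermat: 4^{6} ≡ 1 mod 7. 7 ≡ 1 mod 6. So 4^{7} ≡ 4^{1} ≡ 4 mod 7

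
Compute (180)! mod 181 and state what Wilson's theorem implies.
(180)! mod 181 = 180. Since this equals -1 (mod 181), Wilson confirms 181 is prime.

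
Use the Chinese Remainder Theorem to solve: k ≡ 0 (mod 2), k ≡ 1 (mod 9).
M = 2 × 9 = 18. M₁ = 9, y₁ ≡ 1 (mod 2). M₂ = 2, y₂ ≡ 5 (mod 9). k = 0×9×1 + 1×2×5 ≡ 10 (mod 18)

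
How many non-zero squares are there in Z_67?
The squaring map on Z_67* is 2-to-1, so there are (66)/2 = 33 QRs.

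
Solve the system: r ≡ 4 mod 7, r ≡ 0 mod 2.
M = 7 × 2 = 14. M₁ = 2, y₁ ≡ 4 mod 7. M₂ = 7, y₂ ≡ 1 mod 2. r = 4×2×4 + 0×7×1 ≡ 4 mod 14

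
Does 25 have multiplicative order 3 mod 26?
Powers of 25 mod 26: 25^1≡25, 25^2≡1. Already 25^2≡1, so the order is 2 < 3. No, the actual order is 2.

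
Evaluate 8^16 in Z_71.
By repeated squaring (mod 71): 8^{1}≡8, 8^{2}≡64, 8^{4}≡49, 8^{8}≡58, 8^{16}≡27. So 8^{16} ≡ 27 (mod 71)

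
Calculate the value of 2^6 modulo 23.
By repeated squaring (mod 23): 2^{1}≡2, 2^{2}≡4, 2^{4}≡16. Then 2^{6} = 2^{4+2} ≡ 16 × 4 ≡ 18 (mod 23)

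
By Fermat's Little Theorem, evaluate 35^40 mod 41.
By Fermat's Little Theorem, 35^{40} ≡ 1 mod 41 since 41 is prime and gcd(35, 41) = 1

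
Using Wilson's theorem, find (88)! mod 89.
By Wilson's theorem, (88)! ≡ -1 ≡ 88 (mod 89)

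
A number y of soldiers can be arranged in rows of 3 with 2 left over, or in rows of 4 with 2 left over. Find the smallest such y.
M = 3 × 4 = 12. M₁ = 4, y₁ ≡ 1 (mod 3). M₂ = 3, y₂ ≡ 3 (mod 4). y = 2×4×1 + 2×3×3 ≡ 2 (mod 12)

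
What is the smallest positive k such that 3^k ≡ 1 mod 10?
Powers of 3 mod 10: 3^1≡3, 3^2≡9, 3^3≡7, 3^4≡1. Order = 4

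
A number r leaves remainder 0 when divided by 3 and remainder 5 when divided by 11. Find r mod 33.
M = 3 × 11 = 33. M₁ = 11, y₁ ≡ 2 mod 3. M₂ = 3, y₂ ≡ 4 mod 11. r = 0×11×2 + 5×3×4 ≡ 27 mod 33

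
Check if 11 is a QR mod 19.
By Euler's criterion: 11^{9} ≡ 1 (mod 19). Since this equals 1, 11 is a QR.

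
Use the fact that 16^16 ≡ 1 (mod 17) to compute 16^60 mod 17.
By Fermat: 16^{16} ≡ 1 (mod 17). 60 = 3×16 + 12. So 16^{60} ≡ 16^{12} ≡ 1 (mod 17)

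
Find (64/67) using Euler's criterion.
(64/67) = 64^{33} mod 67 = 1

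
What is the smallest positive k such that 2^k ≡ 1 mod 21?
Powers of 2 mod 21: 2^1≡2, 2^2≡4, 2^3≡8, 2^4≡16, 2^5≡11, 2^6≡1. ord_21(2) = 6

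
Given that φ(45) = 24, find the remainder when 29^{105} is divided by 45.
By Euler: 29^{24} ≡ 1 (mod 45) since gcd(29, 45) = 1. 105 = 4×24 + 9. So 29^{105} ≡ 29^{9} ≡ 44 (mod 45)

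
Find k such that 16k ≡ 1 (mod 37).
Since 37 is prime, by Fermat 16^(-1) ≡ 16^{35} ≡ 7 (mod 37). Verify: 16 × 7 = 112 ≡ 1 (mod 37)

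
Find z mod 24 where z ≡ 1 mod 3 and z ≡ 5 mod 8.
M = 3 × 8 = 24. M₁ = 8, y₁ ≡ 2 mod 3. M₂ = 3, y₂ ≡ 3 mod 8. z = 1×8×2 + 5×3×3 ≡ 13 mod 24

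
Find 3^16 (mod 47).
By repeated squaring (mod 47): 3^{1}≡3, 3^{2}≡9, 3^{4}≡34, 3^{8}≡28, 3^{16}≡32. So 3^{16} ≡ 32 (mod 47)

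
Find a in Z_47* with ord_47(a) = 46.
5 has order 46 mod 47 since 5^{46} ≡ 1 mod 47 and no smaller power works.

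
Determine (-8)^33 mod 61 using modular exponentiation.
By repeated squaring mod 61: (-8)^{1}≡53, (-8)^{2}≡3, (-8)^{4}≡9, (-8)^{8}≡20, (-8)^{16}≡34, (-8)^{32}≡58. Then (-8)^{33} = (-8)^{32+1} ≡ 58 × 53 ≡ 24 mod 61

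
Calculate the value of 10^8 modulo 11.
By repeated squaring (mod 11): 10^{1}≡10, 10^{2}≡1, 10^{4}≡1, 10^{8}≡1. So 10^{8} ≡ 1 (mod 11)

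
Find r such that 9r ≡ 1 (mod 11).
Since 11 is prime, by Fermat 9^(-1) ≡ 9^{9} ≡ 5 (mod 11). Verify: 9 × 5 = 45 ≡ 1 (mod 11)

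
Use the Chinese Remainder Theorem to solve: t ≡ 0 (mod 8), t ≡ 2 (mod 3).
M = 8 × 3 = 24. M₁ = 3, y₁ ≡ 3 (mod 8). M₂ = 8, y₂ ≡ 2 (mod 3). t = 0×3×3 + 2×8×2 ≡ 8 (mod 24)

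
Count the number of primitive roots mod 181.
There are φ(181-1) = φ(180) = 48 primitive roots modulo 181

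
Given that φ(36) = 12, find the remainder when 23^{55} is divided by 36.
By Euler: 23^{12} ≡ 1 (mod 36) since gcd(23, 36) = 1. 55 = 4×12 + 7. So 23^{55} ≡ 23^{7} ≡ 23 (mod 36)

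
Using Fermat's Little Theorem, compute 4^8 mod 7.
By Fermat: 4^{6} ≡ 1 (mod 7). So 4^{8} = 4^{6} · 4^{2} ≡ 4^{2} ≡ 2 (mod 7)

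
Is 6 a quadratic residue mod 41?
By Euler's criterion: 6^{20} ≡ 40 (mod 41). Since this equals -1 (≡ 40), 6 is not a QR.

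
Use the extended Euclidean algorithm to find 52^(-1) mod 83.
Extended GCD: 52(8) + 83(-5) = 1. So 52^(-1) ≡ 8 (mod 83). Verify: 52 × 8 = 416 ≡ 1 (mod 83)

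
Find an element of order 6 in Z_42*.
23 has order 6 mod 42 since 23^{6} ≡ 1 mod 42 and no smaller power works.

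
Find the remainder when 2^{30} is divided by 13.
By Fermat: 2^{12} ≡ 1 (mod 13). 30 = 2×12 + 6. So 2^{30} ≡ 2^{6} ≡ 12 (mod 13)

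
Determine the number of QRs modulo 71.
Exactly half the non-zero residues mod a prime are QRs: (71-1)/2 = 35.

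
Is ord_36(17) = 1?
Powers of 17 mod 36: 17^1≡17, 17^2≡1. 17^1≡17≢1, so ord ≠ 1. No, the actual order is 2.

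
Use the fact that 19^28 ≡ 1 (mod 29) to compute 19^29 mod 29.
By Fermat: 19^{28} ≡ 1 (mod 29). So 19^{29} = 19^{28} · 19^{1} ≡ 19^{1} ≡ 19 (mod 29)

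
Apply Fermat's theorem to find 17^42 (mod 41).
By Fermat: 17^{40} ≡ 1 (mod 41). So 17^{42} = 17^{40} · 17^{2} ≡ 17^{2} ≡ 2 (mod 41)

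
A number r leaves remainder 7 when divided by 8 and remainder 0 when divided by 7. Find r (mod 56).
M = 8 × 7 = 56. M₁ = 7, y₁ ≡ 7 (mod 8). M₂ = 8, y₂ ≡ 1 (mod 7). r = 7×7×7 + 0×8×1 ≡ 7 (mod 56)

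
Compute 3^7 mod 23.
By repeated squaring (mod 23): 3^{1}≡3, 3^{2}≡9, 3^{4}≡12. Then 3^{7} = 3^{4+2+1} ≡ 12 × 9 × 3 ≡ 2 (mod 23)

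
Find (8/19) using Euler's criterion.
(8/19) = 8^{9} mod 19 = -1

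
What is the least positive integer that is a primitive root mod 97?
g = 5. For each prime q|96: 5^{48}≡96, 5^{32}≡35, none ≡ 1, so ord_97(5) = 96 and 5 is a primitive root.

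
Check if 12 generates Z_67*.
ord_67(12) divides 66. For each prime q|66: 12^{33}≡66, 12^{22}≡29, 12^{6}≡62, none ≡ 1. So 12 has order 66 and is a primitive root mod 67.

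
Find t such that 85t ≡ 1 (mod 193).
Since 193 is prime, by Fermat 85^(-1) ≡ 85^{191} ≡ 109 (mod 193). Verify: 85 × 109 = 9265 ≡ 1 (mod 193)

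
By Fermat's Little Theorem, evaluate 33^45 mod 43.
By Fermat: 33^{42} ≡ 1 (mod 43). So 33^{45} = 33^{42} · 33^{3} ≡ 33^{3} ≡ 32 (mod 43)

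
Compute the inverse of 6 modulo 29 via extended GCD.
Extended GCD: 6(5) + 29(-1) = 1. So 6^(-1) ≡ 5 (mod 29). Verify: 6 × 5 = 30 ≡ 1 (mod 29)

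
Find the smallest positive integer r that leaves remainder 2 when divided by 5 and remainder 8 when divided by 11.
M = 5 × 11 = 55. M₁ = 11, y₁ ≡ 1 (mod 5). M₂ = 5, y₂ ≡ 9 (mod 11). r = 2×11×1 + 8×5×9 ≡ 52 (mod 55)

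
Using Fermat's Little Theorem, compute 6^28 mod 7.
By Fermat: 6^{6} ≡ 1 (mod 7). 28 = 4×6 + 4. So 6^{28} ≡ 6^{4} ≡ 1 (mod 7)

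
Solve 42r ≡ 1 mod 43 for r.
Since 43 is prime, by Fermat 42^(-1) ≡ 42^{41} ≡ 42 mod 43. Verify: 42 × 42 = 1764 ≡ 1 mod 43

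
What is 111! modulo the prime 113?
(112)! = (111)! × (112) ≡ -1 (mod 113). So (111)! ≡ -1 × (112)^(-1) ≡ (-1)×(-1) = 1 (mod 113)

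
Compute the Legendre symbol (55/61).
(55/61) = 55^{30} mod 61 = -1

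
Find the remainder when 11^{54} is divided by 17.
By Fermat: 11^{16} ≡ 1 (mod 17). 54 = 3×16 + 6. So 11^{54} ≡ 11^{6} ≡ 8 (mod 17)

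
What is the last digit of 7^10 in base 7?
By repeated squaring (mod 7): 7^{1}≡0, 7^{2}≡0, 7^{4}≡0, 7^{8}≡0. Then 7^{10} = 7^{8+2} ≡ 0 × 0 ≡ 0 (mod 7)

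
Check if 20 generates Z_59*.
20^{29} ≡ 1 (mod 59) and 29 < 58, so ord_59(20) = 29 ≠ 58 and 20 is not a primitive root.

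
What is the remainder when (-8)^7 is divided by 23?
By repeated squaring mod 23: (-8)^{1}≡15, (-8)^{2}≡18, (-8)^{4}≡2. Then (-8)^{7} = (-8)^{4+2+1} ≡ 2 × 18 × 15 ≡ 11 mod 23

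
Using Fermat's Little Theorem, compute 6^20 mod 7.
By Fermat: 6^{6} ≡ 1 (mod 7). 20 = 3×6 + 2. So 6^{20} ≡ 6^{2} ≡ 1 (mod 7)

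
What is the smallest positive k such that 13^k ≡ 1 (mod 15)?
Powers of 13 mod 15: 13^1≡13, 13^2≡4, 13^3≡7, 13^4≡1. So the order of 13 is 4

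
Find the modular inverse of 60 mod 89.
Since 89 is prime, by Fermat 60^(-1) ≡ 60^{87} ≡ 46 (mod 89). Verify: 60 × 46 = 2760 ≡ 1 (mod 89)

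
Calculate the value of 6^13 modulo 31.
By repeated squaring (mod 31): 6^{1}≡6, 6^{2}≡5, 6^{4}≡25, 6^{8}≡5. Then 6^{13} = 6^{8+4+1} ≡ 5 × 25 × 6 ≡ 6 (mod 31)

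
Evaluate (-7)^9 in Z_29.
By repeated squaring mod 29: (-7)^{1}≡22, (-7)^{2}≡20, (-7)^{4}≡23, (-7)^{8}≡7. Then (-7)^{9} = (-7)^{8+1} ≡ 7 × 22 ≡ 9 mod 29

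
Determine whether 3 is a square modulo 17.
By Euler's criterion: 3^{8} ≡ 16 (mod 17). Since this equals -1 (≡ 16), 3 is not a QR.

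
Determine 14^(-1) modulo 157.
Since 157 is prime, by Fermat 14^(-1) ≡ 14^{155} ≡ 101 (mod 157). Verify: 14 × 101 = 1414 ≡ 1 (mod 157)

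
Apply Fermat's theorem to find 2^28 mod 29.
By Fermat's Little Theorem, 2^{28} ≡ 1 mod 29 since 29 is prime and gcd(2, 29) = 1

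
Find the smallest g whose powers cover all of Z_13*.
g = 2. For each prime q|12: 2^{6}≡12, 2^{4}≡3, none ≡ 1, so ord_13(2) = 12 and 2 is a primitive root.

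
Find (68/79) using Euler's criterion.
(68/79) = 68^{39} mod 79 = -1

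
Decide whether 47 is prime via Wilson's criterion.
(46)! mod 47 = 46. Since 46 ≡ -1 (mod 47), 47 is prime.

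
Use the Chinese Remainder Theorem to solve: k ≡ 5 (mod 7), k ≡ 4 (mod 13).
M = 7 × 13 = 91. M₁ = 13, y₁ ≡ 6 (mod 7). M₂ = 7, y₂ ≡ 2 (mod 13). k = 5×13×6 + 4×7×2 ≡ 82 (mod 91)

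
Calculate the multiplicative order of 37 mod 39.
Powers of 37 mod 39: 37^1≡37, 37^2≡4, 37^3≡31, 37^4≡16, 37^5≡7, 37^6≡25, 37^7≡28, 37^8≡22, 37^9≡34, 37^10≡10, 37^11≡19, 37^12≡1. So the order of 37 is 12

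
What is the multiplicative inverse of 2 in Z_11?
Since 11 is prime, by Fermat 2^(-1) ≡ 2^{9} ≡ 6 mod 11. Verify: 2 × 6 = 12 ≡ 1 mod 11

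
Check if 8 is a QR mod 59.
By Euler's criterion: 8^{29} ≡ 58 (mod 59). Since this equals -1 (≡ 58), 8 is not a QR.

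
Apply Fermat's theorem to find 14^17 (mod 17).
By Fermat: 14^{16} ≡ 1 (mod 17). So 14^{17} = 14^{16} · 14^{1} ≡ 14^{1} ≡ 14 (mod 17)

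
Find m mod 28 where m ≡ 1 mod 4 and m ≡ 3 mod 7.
M = 4 × 7 = 28. M₁ = 7, y₁ ≡ 3 mod 4. M₂ = 4, y₂ ≡ 2 mod 7. m = 1×7×3 + 3×4×2 ≡ 17 mod 28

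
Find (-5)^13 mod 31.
By repeated squaring mod 31: (-5)^{1}≡26, (-5)^{2}≡25, (-5)^{4}≡5, (-5)^{8}≡25. Then (-5)^{13} = (-5)^{8+4+1} ≡ 25 × 5 × 26 ≡ 26 mod 31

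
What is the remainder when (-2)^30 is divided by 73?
By repeated squaring mod 73: (-2)^{1}≡71, (-2)^{2}≡4, (-2)^{4}≡16, (-2)^{8}≡37, (-2)^{16}≡55. Then (-2)^{30} = (-2)^{16+8+4+2} ≡ 55 × 37 × 16 × 4 ≡ 8 mod 73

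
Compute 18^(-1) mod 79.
Since 79 is prime, by Fermat 18^(-1) ≡ 18^{77} ≡ 22 mod 79. Verify: 18 × 22 = 396 ≡ 1 mod 79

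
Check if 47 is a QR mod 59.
By Euler's criterion: 47^{29} ≡ 58 (mod 59). Since this equals -1 (≡ 58), 47 is not a QR.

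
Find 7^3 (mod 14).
7^{3} = 343 ≡ 7 (mod 14)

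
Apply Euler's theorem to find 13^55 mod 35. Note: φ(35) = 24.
By Euler: 13^{24} ≡ 1 mod 35 since gcd(13, 35) = 1. 55 = 2×24 + 7. So 13^{55} ≡ 13^{7} ≡ 27 mod 35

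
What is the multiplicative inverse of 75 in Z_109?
Since 109 is prime, by Fermat 75^(-1) ≡ 75^{107} ≡ 16 mod 109. Verify: 75 × 16 = 1200 ≡ 1 mod 109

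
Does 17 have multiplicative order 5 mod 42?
Powers of 17 mod 42: 17^1≡17, 17^2≡37, 17^3≡41, 17^4≡25, 17^5≡5, 17^6≡1. 17^5≡5≢1, so ord ≠ 5. No, the actual order is 6.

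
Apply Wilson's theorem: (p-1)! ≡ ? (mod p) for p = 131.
By Wilson's theorem, (130)! ≡ -1 ≡ 130 mod 131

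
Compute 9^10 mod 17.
By repeated squaring (mod 17): 9^{1}≡9, 9^{2}≡13, 9^{4}≡16, 9^{8}≡1. Then 9^{10} = 9^{8+2} ≡ 1 × 13 ≡ 13 (mod 17)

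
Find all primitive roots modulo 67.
There are φ(66) = 20 primitive roots mod 67: {2, 7, 11, 12, 13, 18, 20, 28, 31, 32, 34, 41, 44, 46, 48, 50, 51, 57, 61, 63}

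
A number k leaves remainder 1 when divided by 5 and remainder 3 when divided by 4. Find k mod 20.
M = 5 × 4 = 20. M₁ = 4, y₁ ≡ 4 mod 5. M₂ = 5, y₂ ≡ 1 mod 4. k = 1×4×4 + 3×5×1 ≡ 11 mod 20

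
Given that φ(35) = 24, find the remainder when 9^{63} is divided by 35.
By Euler: 9^{24} ≡ 1 (mod 35) since gcd(9, 35) = 1. 63 = 2×24 + 15. So 9^{63} ≡ 9^{15} ≡ 29 (mod 35)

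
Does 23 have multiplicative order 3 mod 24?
Powers of 23 mod 24: 23^1≡23, 23^2≡1. Already 23^2≡1, so the order is 2 < 3. No, the actual order is 2.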